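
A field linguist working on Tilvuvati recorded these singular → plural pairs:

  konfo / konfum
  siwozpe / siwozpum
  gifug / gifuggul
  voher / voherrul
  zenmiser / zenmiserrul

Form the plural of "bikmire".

bikmirum

siwozpe and voher both have last vowel 'e' yet inflect differently (siwozpum, voherrul), so the last vowel is not what conditions the rule; whether the stem ends in a vowel or a consonant is.
"bikmire" ends in a vowel. The stems ending in a vowel (konfo → konfum, siwozpe → siwozpum) drop the final letter and add -um.
So bikmire → bikmirum.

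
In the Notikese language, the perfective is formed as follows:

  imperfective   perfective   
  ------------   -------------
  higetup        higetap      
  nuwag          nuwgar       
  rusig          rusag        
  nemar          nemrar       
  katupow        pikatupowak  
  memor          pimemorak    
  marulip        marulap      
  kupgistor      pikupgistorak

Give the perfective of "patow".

pipatowak

"patow" has last vowel 'o'. The stems whose last vowel is 'o' (kupgistor → pikupgistorak, memor → pimemorak, katupow → pikatupowak) add pi- … -ak around the stem.
The other patterns: stems whose last vowel is 'a' delete the last vowel and add -ar; stems whose last vowel is 'i' or 'u' change the last vowel to 'a'.
So patow → pipatowak.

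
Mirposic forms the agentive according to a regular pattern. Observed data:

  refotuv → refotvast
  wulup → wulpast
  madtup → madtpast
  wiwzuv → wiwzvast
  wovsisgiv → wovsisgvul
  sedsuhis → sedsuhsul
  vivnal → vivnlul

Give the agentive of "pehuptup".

pehuptpast

refotuv and wovsisgiv both end in -v yet inflect differently (refotvast, wovsisgvul), so the final letter is not what conditions the rule; the last vowel is.
"pehuptup" has last vowel 'u'. The stems whose last vowel is 'u' (refotuv → refotvast, wulup → wulpast, madtup → madtpast) delete the last vowel and add -ast.
So pehuptup → pehuptpast.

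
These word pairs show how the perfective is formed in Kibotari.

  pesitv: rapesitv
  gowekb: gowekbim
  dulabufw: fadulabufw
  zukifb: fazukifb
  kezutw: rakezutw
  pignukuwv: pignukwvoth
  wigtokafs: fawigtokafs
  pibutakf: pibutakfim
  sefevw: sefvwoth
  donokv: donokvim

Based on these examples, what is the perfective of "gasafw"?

donokv and pesitv both end in -v yet inflect differently (donokvim, rapesitv), so the final letter is not what conditions the rule; the second-to-last letter is.
"gasafw" has second-to-last letter 'f'. The stems whose second-to-last letter is 'f' (zukifb → fazukifb, dulabufw → fadulabufw, wigtokafs → fawigtokafs) add the prefix fa-.
So gasafw → fagasafw.

fagasafw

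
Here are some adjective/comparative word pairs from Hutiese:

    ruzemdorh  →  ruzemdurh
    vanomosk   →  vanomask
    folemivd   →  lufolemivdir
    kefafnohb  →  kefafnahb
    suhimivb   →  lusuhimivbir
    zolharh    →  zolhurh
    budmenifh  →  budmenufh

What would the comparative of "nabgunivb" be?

"nabgunivb" has second-to-last letter 'v'. The stems whose second-to-last letter is 'v' (folemivd → lufolemivdir, suhimivb → lusuhimivbir) add lu- … -ir around the stem.
So nabgunivb → lunabgunivbir.

lunabgunivbir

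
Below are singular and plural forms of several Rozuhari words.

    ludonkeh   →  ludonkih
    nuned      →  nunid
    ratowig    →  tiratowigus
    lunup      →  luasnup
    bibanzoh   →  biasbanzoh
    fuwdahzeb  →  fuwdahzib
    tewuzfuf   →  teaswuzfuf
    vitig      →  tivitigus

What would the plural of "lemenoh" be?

"lemenoh" has last vowel 'o'. The one such stem in the data (bibanzoh → biasbanzoh) inserts -as- after the first vowel (as do lunup, tewuzfuf), so the same rule applies.
So lemenoh → leasmenoh.

leasmenoh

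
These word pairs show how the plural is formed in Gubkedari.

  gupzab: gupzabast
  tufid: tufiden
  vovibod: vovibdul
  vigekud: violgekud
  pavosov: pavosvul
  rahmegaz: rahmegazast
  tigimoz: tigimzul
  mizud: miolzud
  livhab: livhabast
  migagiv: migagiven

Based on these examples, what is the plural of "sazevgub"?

"sazevgub" has last vowel 'u'. The stems whose last vowel is 'u' (mizud → miolzud, vigekud → violgekud) insert -ol- after the first vowel.
The other patterns: stems whose last vowel is 'o' delete the last vowel and add -ul; stems whose last vowel is 'a' add -ast; stems whose last vowel is 'i' add -en.
So sazevgub → saolzevgub.

saolzevgub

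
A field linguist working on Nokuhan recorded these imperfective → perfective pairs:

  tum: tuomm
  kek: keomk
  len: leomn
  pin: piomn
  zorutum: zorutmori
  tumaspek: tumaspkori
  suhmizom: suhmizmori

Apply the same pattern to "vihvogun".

"vihvogun" has 3 vowels. The stems with 3 vowels (zorutum → zorutmori, tumaspek → tumaspkori, suhmizom → suhmizmori) delete the last vowel and add -ori.
So vihvogun → vihvognori.

vihvognori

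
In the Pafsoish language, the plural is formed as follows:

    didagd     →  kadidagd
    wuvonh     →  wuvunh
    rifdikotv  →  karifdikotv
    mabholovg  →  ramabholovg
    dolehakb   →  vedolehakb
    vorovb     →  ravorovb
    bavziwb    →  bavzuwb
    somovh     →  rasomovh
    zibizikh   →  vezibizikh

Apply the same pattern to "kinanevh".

dolehakb and vorovb both end in -b yet inflect differently (vedolehakb, ravorovb), so the final letter is not what conditions the rule; the second-to-last letter is.
"kinanevh" has second-to-last letter 'v'. The stems whose second-to-last letter is 'v' (vorovb → ravorovb, somovh → rasomovh, mabholovg → ramabholovg) add the prefix ra-.
So kinanevh → rakinanevh.

rakinanevh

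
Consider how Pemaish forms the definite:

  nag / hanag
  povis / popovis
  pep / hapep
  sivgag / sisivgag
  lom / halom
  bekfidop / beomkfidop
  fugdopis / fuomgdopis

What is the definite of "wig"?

hawig

nag and sivgag both end in -g yet inflect differently (hanag, sisivgag), so the final letter is not what conditions the rule; the number of vowels is.
"wig" has 1 vowel. The stems with 1 vowel (lom → halom, pep → hapep, nag → hanag) add the prefix ha-.
So wig → hawig.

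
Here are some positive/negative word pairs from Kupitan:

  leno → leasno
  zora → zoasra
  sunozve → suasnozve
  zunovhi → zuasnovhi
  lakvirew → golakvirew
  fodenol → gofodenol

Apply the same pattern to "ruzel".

goruzel

sunozve and lakvirew both have last vowel 'e' yet inflect differently (suasnozve, golakvirew), so the last vowel is not what conditions the rule; whether the stem ends in a vowel or a consonant is.
"ruzel" ends in a consonant. The stems ending in a consonant (lakvirew → golakvirew, fodenol → gofodenol) add the prefix go-.
The other pattern: stems ending in a vowel insert -as- after the first vowel.
So ruzel → goruzel.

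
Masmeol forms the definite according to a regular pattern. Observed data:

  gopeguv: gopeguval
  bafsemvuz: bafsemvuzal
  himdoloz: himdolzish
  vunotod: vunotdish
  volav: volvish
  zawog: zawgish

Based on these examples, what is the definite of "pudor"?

pudrish

bafsemvuz and himdoloz both end in -z yet inflect differently (bafsemvuzal, himdolzish), so the final letter is not what conditions the rule; the last vowel is.
"pudor" has last vowel 'o'. The stems whose last vowel is 'o' (himdoloz → himdolzish, vunotod → vunotdish, zawog → zawgish) delete the last vowel and add -ish.
So pudor → pudrish.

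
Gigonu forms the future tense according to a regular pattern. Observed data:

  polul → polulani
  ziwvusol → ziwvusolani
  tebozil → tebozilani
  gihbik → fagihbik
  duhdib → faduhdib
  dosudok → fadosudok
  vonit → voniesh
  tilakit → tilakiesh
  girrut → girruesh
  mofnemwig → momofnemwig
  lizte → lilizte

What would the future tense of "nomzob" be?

fanomzob

tebozil and gihbik both have last vowel 'i' yet inflect differently (tebozilani, fagihbik), so the last vowel is not what conditions the rule; the final letter is.
"nomzob" ends in -b. The one such stem in the data (duhdib → faduhdib) adds the prefix fa-, so the same rule applies.
So nomzob → fanomzob.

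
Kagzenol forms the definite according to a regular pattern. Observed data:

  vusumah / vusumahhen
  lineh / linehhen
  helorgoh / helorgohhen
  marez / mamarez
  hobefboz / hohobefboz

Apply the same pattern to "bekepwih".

bekepwihhen

lineh and marez both have last vowel 'e' yet inflect differently (linehhen, mamarez), so the last vowel is not what conditions the rule; the final letter is.
"bekepwih" ends in -h. The stems ending in -h (helorgoh → helorgohhen, lineh → linehhen, vusumah → vusumahhen) double the final consonant and add -en.
So bekepwih → bekepwihhen.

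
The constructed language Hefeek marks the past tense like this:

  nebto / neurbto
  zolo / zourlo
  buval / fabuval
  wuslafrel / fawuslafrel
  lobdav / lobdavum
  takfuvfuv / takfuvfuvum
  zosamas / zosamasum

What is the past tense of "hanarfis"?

buval and lobdav both have last vowel 'a' yet inflect differently (fabuval, lobdavum), so the last vowel is not what conditions the rule; the final letter is.
"hanarfis" ends in -s. The one such stem in the data (zosamas → zosamasum) adds -um, so the same rule applies.
The other patterns: stems ending in -o insert -ur- after the first vowel; stems ending in -l add the prefix fa-.
So hanarfis → hanarfisum.

hanarfisum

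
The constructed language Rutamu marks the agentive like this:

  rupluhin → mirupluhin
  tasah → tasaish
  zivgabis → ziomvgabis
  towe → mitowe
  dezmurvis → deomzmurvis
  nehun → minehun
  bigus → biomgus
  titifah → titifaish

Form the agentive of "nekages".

neomkages

bigus and nehun both have last vowel 'u' yet inflect differently (biomgus, minehun), so the last vowel is not what conditions the rule; the final letter is.
"nekages" ends in -s. The stems ending in -s (bigus → biomgus, zivgabis → ziomvgabis, dezmurvis → deomzmurvis) insert -om- after the first vowel.
The other patterns: stems ending in -h drop the final letter and add -ish; stems ending in -e or -n add the prefix mi-.
So nekages → neomkages.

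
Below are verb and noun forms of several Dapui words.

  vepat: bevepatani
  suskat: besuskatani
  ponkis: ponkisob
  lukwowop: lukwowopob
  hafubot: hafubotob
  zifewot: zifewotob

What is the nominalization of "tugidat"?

vepat and hafubot both end in -t yet inflect differently (bevepatani, hafubotob), so the final letter is not what conditions the rule; the last vowel is.
"tugidat" has last vowel 'a'. The stems whose last vowel is 'a' (vepat → bevepatani, suskat → besuskatani) add be- … -ani around the stem.
So tugidat → betugidatani.

betugidatani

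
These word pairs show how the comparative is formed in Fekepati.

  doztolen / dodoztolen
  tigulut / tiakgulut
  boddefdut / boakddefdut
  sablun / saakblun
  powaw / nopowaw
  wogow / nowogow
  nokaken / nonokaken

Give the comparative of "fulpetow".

sablun and nokaken both end in -n yet inflect differently (saakblun, nonokaken), so the final letter is not what conditions the rule; the last vowel is.
"fulpetow" has last vowel 'o'. The one such stem in the data (wogow → nowogow) adds the prefix no-, so the same rule applies.
So fulpetow → nofulpetow.

nofulpetow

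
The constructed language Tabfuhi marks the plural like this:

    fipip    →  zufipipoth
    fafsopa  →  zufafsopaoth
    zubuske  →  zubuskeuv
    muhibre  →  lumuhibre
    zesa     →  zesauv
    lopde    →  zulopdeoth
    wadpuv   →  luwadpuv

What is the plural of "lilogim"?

"lilogim" begins with l-. The one such stem in the data (lopde → zulopdeoth) adds zu- … -oth around the stem, so the same rule applies.
The other patterns: stems beginning with z- add -uv; stems beginning with m- or w- add the prefix lu-.
So lilogim → zulilogimoth.

zulilogimoth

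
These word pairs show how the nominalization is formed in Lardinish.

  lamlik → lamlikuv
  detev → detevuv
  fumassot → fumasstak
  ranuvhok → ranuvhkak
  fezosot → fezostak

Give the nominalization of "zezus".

lamlik and ranuvhok both end in -k yet inflect differently (lamlikuv, ranuvhkak), so the final letter is not what conditions the rule; the number of vowels is.
"zezus" has 2 vowels. The stems with 2 vowels (lamlik → lamlikuv, detev → detevuv) add -uv.
So zezus → zezusuv.

zezusuv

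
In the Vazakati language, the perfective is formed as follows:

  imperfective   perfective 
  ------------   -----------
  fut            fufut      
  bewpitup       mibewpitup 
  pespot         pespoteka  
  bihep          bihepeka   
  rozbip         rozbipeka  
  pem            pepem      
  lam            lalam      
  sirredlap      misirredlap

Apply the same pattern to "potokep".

mipotokep

fut and pespot both end in -t yet inflect differently (fufut, pespoteka), so the final letter is not what conditions the rule; the number of vowels is.
"potokep" has 3 vowels. The stems with 3 vowels (sirredlap → misirredlap, bewpitup → mibewpitup) add the prefix mi-.
So potokep → mipotokep.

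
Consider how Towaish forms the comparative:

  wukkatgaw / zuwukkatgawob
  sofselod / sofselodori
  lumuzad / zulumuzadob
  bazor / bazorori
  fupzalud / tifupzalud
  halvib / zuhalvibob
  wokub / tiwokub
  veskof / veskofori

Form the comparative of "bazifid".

sofselod and fupzalud both end in -d yet inflect differently (sofselodori, tifupzalud), so the final letter is not what conditions the rule; the last vowel is.
"bazifid" has last vowel 'i'. The one such stem in the data (halvib → zuhalvibob) adds zu- … -ob around the stem, so the same rule applies.
So bazifid → zubazifidob.

zubazifidob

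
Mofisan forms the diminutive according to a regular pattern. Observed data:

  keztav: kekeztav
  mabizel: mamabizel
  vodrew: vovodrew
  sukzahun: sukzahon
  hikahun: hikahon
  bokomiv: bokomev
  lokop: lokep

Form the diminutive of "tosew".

"tosew" has last vowel 'e'. The stems whose last vowel is 'e' (mabizel → mamabizel, vodrew → vovodrew) repeat the first consonant+vowel as a prefix.
So tosew → totosew.

totosew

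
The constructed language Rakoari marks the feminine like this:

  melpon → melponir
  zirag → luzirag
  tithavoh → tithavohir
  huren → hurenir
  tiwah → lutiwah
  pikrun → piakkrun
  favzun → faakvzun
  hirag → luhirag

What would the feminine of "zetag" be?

luzetag

pikrun and melpon both end in -n yet inflect differently (piakkrun, melponir), so the final letter is not what conditions the rule; the last vowel is.
"zetag" has last vowel 'a'. The stems whose last vowel is 'a' (tiwah → lutiwah, zirag → luzirag, hirag → luhirag) add the prefix lu-.
The other patterns: stems whose last vowel is 'u' insert -ak- after the first vowel; stems whose last vowel is 'e' or 'o' add -ir.
So zetag → luzetag.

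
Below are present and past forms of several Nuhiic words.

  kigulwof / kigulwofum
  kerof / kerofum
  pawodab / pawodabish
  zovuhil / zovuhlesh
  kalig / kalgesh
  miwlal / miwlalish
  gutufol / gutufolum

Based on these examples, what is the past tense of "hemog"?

miwlal and zovuhil both end in -l yet inflect differently (miwlalish, zovuhlesh), so the final letter is not what conditions the rule; the last vowel is.
"hemog" has last vowel 'o'. The stems whose last vowel is 'o' (kigulwof → kigulwofum, kerof → kerofum, gutufol → gutufolum) add -um.
So hemog → hemogum.

hemogum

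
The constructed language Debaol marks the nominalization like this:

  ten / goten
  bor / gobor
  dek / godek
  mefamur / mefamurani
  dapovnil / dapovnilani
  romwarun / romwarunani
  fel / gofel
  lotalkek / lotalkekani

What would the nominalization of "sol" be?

dek and lotalkek both end in -k yet inflect differently (godek, lotalkekani), so the final letter is not what conditions the rule; the number of vowels is.
"sol" has 1 vowel. The stems with 1 vowel (bor → gobor, fel → gofel, dek → godek) add the prefix go-.
The other pattern: stems with 3 vowels add -ani.
So sol → gosol.

gosol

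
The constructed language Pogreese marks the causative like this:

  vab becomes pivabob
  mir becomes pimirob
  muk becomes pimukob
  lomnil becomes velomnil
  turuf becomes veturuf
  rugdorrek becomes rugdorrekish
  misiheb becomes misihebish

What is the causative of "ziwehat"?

ziwehatish

muk and rugdorrek both end in -k yet inflect differently (pimukob, rugdorrekish), so the final letter is not what conditions the rule; the number of vowels is.
"ziwehat" has 3 vowels. The stems with 3 vowels (rugdorrek → rugdorrekish, misiheb → misihebish) add -ish.
The other patterns: stems with 1 vowel add pi- … -ob around the stem; stems with 2 vowels add the prefix ve-.
So ziwehat → ziwehatish.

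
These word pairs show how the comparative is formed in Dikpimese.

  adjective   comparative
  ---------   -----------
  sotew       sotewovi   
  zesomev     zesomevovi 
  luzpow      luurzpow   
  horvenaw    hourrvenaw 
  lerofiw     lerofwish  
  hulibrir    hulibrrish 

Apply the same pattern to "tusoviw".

tusovwish

"tusoviw" has last vowel 'i'. The stems whose last vowel is 'i' (lerofiw → lerofwish, hulibrir → hulibrrish) delete the last vowel and add -ish.
The other patterns: stems whose last vowel is 'e' add -ovi; stems whose last vowel is 'a' or 'o' insert -ur- after the first vowel.
So tusoviw → tusovwish.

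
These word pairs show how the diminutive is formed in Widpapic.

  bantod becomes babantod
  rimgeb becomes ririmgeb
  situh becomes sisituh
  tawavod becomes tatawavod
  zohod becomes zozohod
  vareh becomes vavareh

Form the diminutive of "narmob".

nanarmob

Every pair shown (bantod → babantod, rimgeb → ririmgeb, situh → sisituh, …) follows the same rule: repeat the first consonant+vowel as a prefix.
So narmob → nanarmob.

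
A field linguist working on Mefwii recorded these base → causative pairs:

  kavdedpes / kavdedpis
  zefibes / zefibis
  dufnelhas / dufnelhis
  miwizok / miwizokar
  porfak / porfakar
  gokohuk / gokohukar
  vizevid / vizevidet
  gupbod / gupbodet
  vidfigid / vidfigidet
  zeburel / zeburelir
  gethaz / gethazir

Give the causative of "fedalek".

fedalekar

dufnelhas and porfak both have last vowel 'a' yet inflect differently (dufnelhis, porfakar), so the last vowel is not what conditions the rule; the final letter is.
"fedalek" ends in -k. The stems ending in -k (miwizok → miwizokar, porfak → porfakar, gokohuk → gokohukar) add -ar.
So fedalek → fedalekar.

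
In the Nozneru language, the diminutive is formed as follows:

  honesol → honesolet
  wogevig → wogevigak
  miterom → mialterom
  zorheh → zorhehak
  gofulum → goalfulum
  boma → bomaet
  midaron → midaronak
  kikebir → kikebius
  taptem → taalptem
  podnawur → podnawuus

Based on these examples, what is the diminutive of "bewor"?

bewous

"bewor" ends in -r. The stems ending in -r (kikebir → kikebius, podnawur → podnawuus) drop the final letter and add -us.
The other patterns: stems ending in -a or -l add -et; stems ending in -m insert -al- after the first vowel; stems ending in -g, -h or -n add -ak.
So bewor → bewous.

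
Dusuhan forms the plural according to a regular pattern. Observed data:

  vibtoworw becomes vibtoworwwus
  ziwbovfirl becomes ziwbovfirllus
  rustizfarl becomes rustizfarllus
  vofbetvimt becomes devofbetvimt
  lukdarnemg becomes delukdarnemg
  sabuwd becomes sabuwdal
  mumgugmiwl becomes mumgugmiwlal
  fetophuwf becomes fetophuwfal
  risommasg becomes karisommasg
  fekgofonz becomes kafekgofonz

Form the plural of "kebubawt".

ziwbovfirl and mumgugmiwl both end in -l yet inflect differently (ziwbovfirllus, mumgugmiwlal), so the final letter is not what conditions the rule; the second-to-last letter is.
"kebubawt" has second-to-last letter 'w'. The stems whose second-to-last letter is 'w' (sabuwd → sabuwdal, mumgugmiwl → mumgugmiwlal, fetophuwf → fetophuwfal) add -al.
The other patterns: stems whose second-to-last letter is 'r' double the final consonant and add -us; stems whose second-to-last letter is 'm' add the prefix de-; stems whose second-to-last letter is 'n' or 's' add the prefix ka-.
So kebubawt → kebubawtal.

kebubawtal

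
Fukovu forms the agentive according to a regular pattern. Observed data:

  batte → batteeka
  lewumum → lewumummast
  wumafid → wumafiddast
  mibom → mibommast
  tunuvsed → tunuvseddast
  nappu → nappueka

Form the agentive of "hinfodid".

hinfodiddast

tunuvsed and batte both have last vowel 'e' yet inflect differently (tunuvseddast, batteeka), so the last vowel is not what conditions the rule; whether the stem ends in a vowel or a consonant is.
"hinfodid" ends in a consonant. The stems ending in a consonant (tunuvsed → tunuvseddast, wumafid → wumafiddast, lewumum → lewumummast) double the final consonant and add -ast.
The other pattern: stems ending in a vowel add -eka.
So hinfodid → hinfodiddast.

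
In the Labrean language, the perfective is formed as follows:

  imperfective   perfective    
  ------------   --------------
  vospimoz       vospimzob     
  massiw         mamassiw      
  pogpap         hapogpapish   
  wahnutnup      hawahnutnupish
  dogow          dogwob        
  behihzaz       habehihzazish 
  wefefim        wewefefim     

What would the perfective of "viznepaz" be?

haviznepazish

massiw and dogow both end in -w yet inflect differently (mamassiw, dogwob), so the final letter is not what conditions the rule; the last vowel is.
"viznepaz" has last vowel 'a'. The stems whose last vowel is 'a' (behihzaz → habehihzazish, pogpap → hapogpapish) add ha- … -ish around the stem.
The other patterns: stems whose last vowel is 'i' repeat the first consonant+vowel as a prefix; stems whose last vowel is 'o' delete the last vowel and add -ob.
So viznepaz → haviznepazish.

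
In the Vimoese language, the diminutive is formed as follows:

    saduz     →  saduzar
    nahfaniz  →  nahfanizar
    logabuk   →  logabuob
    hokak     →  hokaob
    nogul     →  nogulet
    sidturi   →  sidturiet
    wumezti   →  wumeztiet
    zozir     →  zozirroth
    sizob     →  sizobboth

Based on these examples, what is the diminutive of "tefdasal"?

tefdasalet

saduz and logabuk both have last vowel 'u' yet inflect differently (saduzar, logabuob), so the last vowel is not what conditions the rule; the final letter is.
"tefdasal" ends in -l. The one such stem in the data (nogul → nogulet) adds -et, so the same rule applies.
The other patterns: stems ending in -z add -ar; stems ending in -k drop the final letter and add -ob; stems ending in -b or -r double the final consonant and add -oth.
So tefdasal → tefdasalet.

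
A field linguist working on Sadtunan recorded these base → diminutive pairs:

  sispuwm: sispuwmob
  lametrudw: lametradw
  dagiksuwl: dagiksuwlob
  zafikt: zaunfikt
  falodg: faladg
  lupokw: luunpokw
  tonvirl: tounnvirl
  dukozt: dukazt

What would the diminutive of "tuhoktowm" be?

"tuhoktowm" has second-to-last letter 'w'. The stems whose second-to-last letter is 'w' (sispuwm → sispuwmob, dagiksuwl → dagiksuwlob) add -ob.
The other patterns: stems whose second-to-last letter is 'k' or 'r' insert -un- after the first vowel; stems whose second-to-last letter is 'd' or 'z' change the last vowel to 'a'.
So tuhoktowm → tuhoktowmob.

tuhoktowmob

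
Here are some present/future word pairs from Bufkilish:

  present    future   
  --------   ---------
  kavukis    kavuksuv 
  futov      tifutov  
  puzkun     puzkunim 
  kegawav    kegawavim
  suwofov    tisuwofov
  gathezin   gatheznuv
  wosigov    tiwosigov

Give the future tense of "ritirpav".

ritirpavim

gathezin and puzkun both end in -n yet inflect differently (gatheznuv, puzkunim), so the final letter is not what conditions the rule; the last vowel is.
"ritirpav" has last vowel 'a'. The one such stem in the data (kegawav → kegawavim) adds -im, so the same rule applies.
So ritirpav → ritirpavim.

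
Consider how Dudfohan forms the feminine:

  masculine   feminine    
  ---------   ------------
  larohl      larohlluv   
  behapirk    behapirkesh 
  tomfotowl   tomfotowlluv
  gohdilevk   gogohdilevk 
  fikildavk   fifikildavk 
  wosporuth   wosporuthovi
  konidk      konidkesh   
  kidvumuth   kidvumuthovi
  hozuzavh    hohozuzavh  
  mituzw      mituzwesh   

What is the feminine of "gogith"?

gogithovi

wosporuth and hozuzavh both end in -h yet inflect differently (wosporuthovi, hohozuzavh), so the final letter is not what conditions the rule; the second-to-last letter is.
"gogith" has second-to-last letter 't'. The stems whose second-to-last letter is 't' (wosporuth → wosporuthovi, kidvumuth → kidvumuthovi) add -ovi.
The other patterns: stems whose second-to-last letter is 'h' or 'w' double the final consonant and add -uv; stems whose second-to-last letter is 'v' repeat the first consonant+vowel as a prefix; stems whose second-to-last letter is 'd', 'r' or 'z' add -esh.
So gogith → gogithovi.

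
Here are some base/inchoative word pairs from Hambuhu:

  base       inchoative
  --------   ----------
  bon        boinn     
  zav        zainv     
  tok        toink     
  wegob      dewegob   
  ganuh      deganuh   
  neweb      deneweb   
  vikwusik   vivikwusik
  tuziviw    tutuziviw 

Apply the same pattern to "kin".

tok and vikwusik both end in -k yet inflect differently (toink, vivikwusik), so the final letter is not what conditions the rule; the number of vowels is.
"kin" has 1 vowel. The stems with 1 vowel (bon → boinn, zav → zainv, tok → toink) insert -in- after the first vowel.
So kin → kiinn.

kiinn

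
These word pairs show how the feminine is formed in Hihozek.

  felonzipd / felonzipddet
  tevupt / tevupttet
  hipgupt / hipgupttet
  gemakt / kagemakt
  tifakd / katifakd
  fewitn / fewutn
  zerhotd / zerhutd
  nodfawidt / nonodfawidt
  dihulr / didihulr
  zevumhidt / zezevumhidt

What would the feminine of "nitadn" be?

tevupt and gemakt both end in -t yet inflect differently (tevupttet, kagemakt), so the final letter is not what conditions the rule; the second-to-last letter is.
"nitadn" has second-to-last letter 'd'. The stems whose second-to-last letter is 'd' (nodfawidt → nonodfawidt, zevumhidt → zezevumhidt) repeat the first consonant+vowel as a prefix.
So nitadn → ninitadn.

ninitadn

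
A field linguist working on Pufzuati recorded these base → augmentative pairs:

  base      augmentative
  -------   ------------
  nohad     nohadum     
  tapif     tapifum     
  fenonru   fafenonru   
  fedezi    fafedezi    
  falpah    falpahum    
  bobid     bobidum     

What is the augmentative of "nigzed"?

nigzedum

fedezi and tapif both have last vowel 'i' yet inflect differently (fafedezi, tapifum), so the last vowel is not what conditions the rule; whether the stem ends in a vowel or a consonant is.
"nigzed" ends in a consonant. The stems ending in a consonant (nohad → nohadum, tapif → tapifum, bobid → bobidum) add -um.
So nigzed → nigzedum.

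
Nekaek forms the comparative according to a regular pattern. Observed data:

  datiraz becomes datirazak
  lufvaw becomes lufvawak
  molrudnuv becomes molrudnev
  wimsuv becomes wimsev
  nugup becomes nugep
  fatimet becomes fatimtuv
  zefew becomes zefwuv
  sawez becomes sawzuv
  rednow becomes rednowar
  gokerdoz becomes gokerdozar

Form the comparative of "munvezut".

"munvezut" has last vowel 'u'. The stems whose last vowel is 'u' (molrudnuv → molrudnev, wimsuv → wimsev, nugup → nugep) change the last vowel to 'e'.
The other patterns: stems whose last vowel is 'a' add -ak; stems whose last vowel is 'e' delete the last vowel and add -uv; stems whose last vowel is 'o' add -ar.
So munvezut → munvezet.

munvezet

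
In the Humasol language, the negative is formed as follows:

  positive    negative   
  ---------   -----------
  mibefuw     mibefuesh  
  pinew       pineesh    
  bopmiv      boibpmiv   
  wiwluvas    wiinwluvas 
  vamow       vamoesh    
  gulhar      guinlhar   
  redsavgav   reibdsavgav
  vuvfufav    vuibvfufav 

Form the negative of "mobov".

vuvfufav and gulhar both have last vowel 'a' yet inflect differently (vuibvfufav, guinlhar), so the last vowel is not what conditions the rule; the final letter is.
"mobov" ends in -v. The stems ending in -v (vuvfufav → vuibvfufav, bopmiv → boibpmiv, redsavgav → reibdsavgav) insert -ib- after the first vowel.
The other patterns: stems ending in -w drop the final letter and add -esh; stems ending in -r or -s insert -in- after the first vowel.
So mobov → moibbov.

moibbov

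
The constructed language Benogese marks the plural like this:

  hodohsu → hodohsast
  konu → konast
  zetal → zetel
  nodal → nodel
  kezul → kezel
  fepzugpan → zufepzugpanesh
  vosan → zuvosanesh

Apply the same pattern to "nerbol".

hodohsu and kezul both have last vowel 'u' yet inflect differently (hodohsast, kezel), so the last vowel is not what conditions the rule; the final letter is.
"nerbol" ends in -l. The stems ending in -l (zetal → zetel, nodal → nodel, kezul → kezel) change the last vowel to 'e'.
So nerbol → nerbel.

nerbel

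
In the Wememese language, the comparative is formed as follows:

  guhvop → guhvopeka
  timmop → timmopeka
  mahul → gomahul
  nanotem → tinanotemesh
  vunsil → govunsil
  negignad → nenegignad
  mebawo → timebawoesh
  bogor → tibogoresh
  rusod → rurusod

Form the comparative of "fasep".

"fasep" ends in -p. The stems ending in -p (timmop → timmopeka, guhvop → guhvopeka) add -eka.
The other patterns: stems ending in -d repeat the first consonant+vowel as a prefix; stems ending in -l add the prefix go-; stems ending in -m, -o or -r add ti- … -esh around the stem.
So fasep → fasepeka.

fasepeka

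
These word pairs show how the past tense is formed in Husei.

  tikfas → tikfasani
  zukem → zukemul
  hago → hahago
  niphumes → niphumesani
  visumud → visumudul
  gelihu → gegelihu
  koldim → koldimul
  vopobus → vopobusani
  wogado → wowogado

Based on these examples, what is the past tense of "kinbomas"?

kinbomasani

gelihu and vopobus both have last vowel 'u' yet inflect differently (gegelihu, vopobusani), so the last vowel is not what conditions the rule; the final letter is.
"kinbomas" ends in -s. The stems ending in -s (niphumes → niphumesani, tikfas → tikfasani, vopobus → vopobusani) add -ani.
The other patterns: stems ending in -o or -u repeat the first consonant+vowel as a prefix; stems ending in -d or -m add -ul.
So kinbomas → kinbomasani.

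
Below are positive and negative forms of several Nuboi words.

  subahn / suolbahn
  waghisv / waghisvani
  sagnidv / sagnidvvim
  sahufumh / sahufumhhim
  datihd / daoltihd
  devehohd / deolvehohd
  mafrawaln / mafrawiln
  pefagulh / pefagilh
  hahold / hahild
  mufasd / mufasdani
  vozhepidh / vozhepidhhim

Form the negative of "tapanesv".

tapanesvani

mufasd and datihd both end in -d yet inflect differently (mufasdani, daoltihd), so the final letter is not what conditions the rule; the second-to-last letter is.
"tapanesv" has second-to-last letter 's'. The stems whose second-to-last letter is 's' (mufasd → mufasdani, waghisv → waghisvani) add -ani.
So tapanesv → tapanesvani.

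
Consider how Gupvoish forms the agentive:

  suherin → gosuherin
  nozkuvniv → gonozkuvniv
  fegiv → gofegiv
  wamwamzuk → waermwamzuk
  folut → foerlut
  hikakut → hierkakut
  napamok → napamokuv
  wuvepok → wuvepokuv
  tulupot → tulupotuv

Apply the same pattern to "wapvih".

"wapvih" has last vowel 'i'. The stems whose last vowel is 'i' (suherin → gosuherin, nozkuvniv → gonozkuvniv, fegiv → gofegiv) add the prefix go-.
The other patterns: stems whose last vowel is 'u' insert -er- after the first vowel; stems whose last vowel is 'o' add -uv.
So wapvih → gowapvih.

gowapvih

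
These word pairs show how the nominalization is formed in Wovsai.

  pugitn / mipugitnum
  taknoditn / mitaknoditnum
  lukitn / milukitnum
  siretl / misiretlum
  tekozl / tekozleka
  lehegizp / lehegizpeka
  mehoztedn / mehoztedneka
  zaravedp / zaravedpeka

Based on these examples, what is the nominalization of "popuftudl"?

popuftudleka

siretl and tekozl both end in -l yet inflect differently (misiretlum, tekozleka), so the final letter is not what conditions the rule; the second-to-last letter is.
"popuftudl" has second-to-last letter 'd'. The stems whose second-to-last letter is 'd' (mehoztedn → mehoztedneka, zaravedp → zaravedpeka) add -eka.
So popuftudl → popuftudleka.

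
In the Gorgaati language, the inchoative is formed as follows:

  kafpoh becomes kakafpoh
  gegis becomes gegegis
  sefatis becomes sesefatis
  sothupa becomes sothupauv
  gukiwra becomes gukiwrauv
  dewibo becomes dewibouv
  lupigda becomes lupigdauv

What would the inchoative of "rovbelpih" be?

kafpoh and dewibo both have last vowel 'o' yet inflect differently (kakafpoh, dewibouv), so the last vowel is not what conditions the rule; whether the stem ends in a vowel or a consonant is.
"rovbelpih" ends in a consonant. The stems ending in a consonant (kafpoh → kakafpoh, gegis → gegegis, sefatis → sesefatis) repeat the first consonant+vowel as a prefix.
So rovbelpih → rorovbelpih.

rorovbelpih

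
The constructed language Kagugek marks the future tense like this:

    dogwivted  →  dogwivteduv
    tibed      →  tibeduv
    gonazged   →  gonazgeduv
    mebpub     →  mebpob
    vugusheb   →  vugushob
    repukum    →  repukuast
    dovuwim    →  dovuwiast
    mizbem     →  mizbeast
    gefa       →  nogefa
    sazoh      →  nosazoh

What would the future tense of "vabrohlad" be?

vabrohladuv

dogwivted and vugusheb both have last vowel 'e' yet inflect differently (dogwivteduv, vugushob), so the last vowel is not what conditions the rule; the final letter is.
"vabrohlad" ends in -d. The stems ending in -d (dogwivted → dogwivteduv, tibed → tibeduv, gonazged → gonazgeduv) add -uv.
The other patterns: stems ending in -b change the last vowel to 'o'; stems ending in -m drop the final letter and add -ast; stems ending in -a or -h add the prefix no-.
So vabrohlad → vabrohladuv.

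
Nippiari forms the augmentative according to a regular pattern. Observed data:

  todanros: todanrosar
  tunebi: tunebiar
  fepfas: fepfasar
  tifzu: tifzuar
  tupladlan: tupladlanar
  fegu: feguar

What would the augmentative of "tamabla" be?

Every pair shown (todanros → todanrosar, tunebi → tunebiar, fepfas → fepfasar, …) follows the same rule: add -ar.
So tamabla → tamablaar.

tamablaar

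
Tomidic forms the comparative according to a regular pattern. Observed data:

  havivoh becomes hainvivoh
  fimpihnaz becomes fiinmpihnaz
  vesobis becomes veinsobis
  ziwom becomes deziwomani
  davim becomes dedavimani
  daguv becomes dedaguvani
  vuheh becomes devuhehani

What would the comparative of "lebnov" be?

havivoh and vuheh both end in -h yet inflect differently (hainvivoh, devuhehani), so the final letter is not what conditions the rule; the number of vowels is.
"lebnov" has 2 vowels. The stems with 2 vowels (ziwom → deziwomani, davim → dedavimani, daguv → dedaguvani) add de- … -ani around the stem.
So lebnov → delebnovani.

delebnovani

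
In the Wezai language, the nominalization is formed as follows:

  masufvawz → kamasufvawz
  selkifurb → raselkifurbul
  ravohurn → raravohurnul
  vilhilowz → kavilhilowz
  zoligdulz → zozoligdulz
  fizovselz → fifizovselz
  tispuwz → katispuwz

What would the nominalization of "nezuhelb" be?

nenezuhelb

masufvawz and fizovselz both end in -z yet inflect differently (kamasufvawz, fifizovselz), so the final letter is not what conditions the rule; the second-to-last letter is.
"nezuhelb" has second-to-last letter 'l'. The stems whose second-to-last letter is 'l' (fizovselz → fifizovselz, zoligdulz → zozoligdulz) repeat the first consonant+vowel as a prefix.
So nezuhelb → nenezuhelb.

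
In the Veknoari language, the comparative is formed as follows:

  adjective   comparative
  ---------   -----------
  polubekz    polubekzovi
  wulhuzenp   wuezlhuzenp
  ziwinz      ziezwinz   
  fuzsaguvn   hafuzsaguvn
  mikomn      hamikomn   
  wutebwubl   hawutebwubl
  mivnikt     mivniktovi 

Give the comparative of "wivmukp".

wivmukpovi

ziwinz and polubekz both end in -z yet inflect differently (ziezwinz, polubekzovi), so the final letter is not what conditions the rule; the second-to-last letter is.
"wivmukp" has second-to-last letter 'k'. The stems whose second-to-last letter is 'k' (mivnikt → mivniktovi, polubekz → polubekzovi) add -ovi.
So wivmukp → wivmukpovi.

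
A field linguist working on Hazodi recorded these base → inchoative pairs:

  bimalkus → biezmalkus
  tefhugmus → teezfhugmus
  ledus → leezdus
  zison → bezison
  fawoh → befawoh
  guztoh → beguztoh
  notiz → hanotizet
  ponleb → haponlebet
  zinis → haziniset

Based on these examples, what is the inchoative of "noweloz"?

benoweloz

bimalkus and zinis both end in -s yet inflect differently (biezmalkus, haziniset), so the final letter is not what conditions the rule; the last vowel is.
"noweloz" has last vowel 'o'. The stems whose last vowel is 'o' (zison → bezison, fawoh → befawoh, guztoh → beguztoh) add the prefix be-.
The other patterns: stems whose last vowel is 'u' insert -ez- after the first vowel; stems whose last vowel is 'e' or 'i' add ha- … -et around the stem.
So noweloz → benoweloz.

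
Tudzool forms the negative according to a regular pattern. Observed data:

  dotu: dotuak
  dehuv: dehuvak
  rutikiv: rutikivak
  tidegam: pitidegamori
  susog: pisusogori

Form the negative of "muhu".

"muhu" ends in -u. The one such stem in the data (dotu → dotuak) adds -ak, so the same rule applies.
The other pattern: stems ending in -g or -m add pi- … -ori around the stem.
So muhu → muhuak.

muhuak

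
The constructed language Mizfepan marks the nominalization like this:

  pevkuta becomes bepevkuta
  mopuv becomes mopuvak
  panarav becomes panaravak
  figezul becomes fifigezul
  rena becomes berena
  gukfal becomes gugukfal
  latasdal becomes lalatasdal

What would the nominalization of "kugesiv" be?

gukfal and rena both have last vowel 'a' yet inflect differently (gugukfal, berena), so the last vowel is not what conditions the rule; the final letter is.
"kugesiv" ends in -v. The stems ending in -v (mopuv → mopuvak, panarav → panaravak) add -ak.
The other patterns: stems ending in -l repeat the first consonant+vowel as a prefix; stems ending in -a add the prefix be-.
So kugesiv → kugesivak.

kugesivak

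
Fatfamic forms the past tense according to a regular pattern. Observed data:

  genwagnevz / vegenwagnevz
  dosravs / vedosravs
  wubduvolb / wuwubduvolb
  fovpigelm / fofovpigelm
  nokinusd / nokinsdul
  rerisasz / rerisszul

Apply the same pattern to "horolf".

hohorolf

"horolf" has second-to-last letter 'l'. The stems whose second-to-last letter is 'l' (wubduvolb → wuwubduvolb, fovpigelm → fofovpigelm) repeat the first consonant+vowel as a prefix.
So horolf → hohorolf.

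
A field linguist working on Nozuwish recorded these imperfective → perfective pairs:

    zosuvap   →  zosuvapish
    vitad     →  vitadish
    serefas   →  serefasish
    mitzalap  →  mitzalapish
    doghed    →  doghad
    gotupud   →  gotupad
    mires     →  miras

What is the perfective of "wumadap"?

"wumadap" has last vowel 'a'. The stems whose last vowel is 'a' (zosuvap → zosuvapish, vitad → vitadish, serefas → serefasish) add -ish.
So wumadap → wumadapish.

wumadapish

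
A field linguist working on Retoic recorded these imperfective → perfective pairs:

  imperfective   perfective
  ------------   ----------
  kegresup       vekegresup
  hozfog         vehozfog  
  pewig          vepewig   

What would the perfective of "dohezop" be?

Every pair shown (kegresup → vekegresup, hozfog → vehozfog, pewig → vepewig) follows the same rule: add the prefix ve-.
So dohezop → vedohezop.

vedohezop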